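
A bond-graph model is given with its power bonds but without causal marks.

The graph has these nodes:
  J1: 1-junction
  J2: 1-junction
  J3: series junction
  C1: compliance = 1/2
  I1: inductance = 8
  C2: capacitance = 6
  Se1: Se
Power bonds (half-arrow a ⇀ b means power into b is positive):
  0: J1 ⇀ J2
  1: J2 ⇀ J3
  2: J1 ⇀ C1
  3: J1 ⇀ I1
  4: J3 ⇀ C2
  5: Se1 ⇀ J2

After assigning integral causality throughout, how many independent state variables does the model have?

#5 →J2  (Se1: effort source, stroke at far end)
#2 →J1  (C1 outputs effort q/C1)
#3 →I1  (I1 outputs flow p/I1)
#0 →J1  (J1 flow already set via bond 3)
#1 →J2  (1-jn J2 has f-setter on 0)
#4 →J3  (J3: bond 1 brought flow, rest push out)

3  (C1, C2, I1 all integral)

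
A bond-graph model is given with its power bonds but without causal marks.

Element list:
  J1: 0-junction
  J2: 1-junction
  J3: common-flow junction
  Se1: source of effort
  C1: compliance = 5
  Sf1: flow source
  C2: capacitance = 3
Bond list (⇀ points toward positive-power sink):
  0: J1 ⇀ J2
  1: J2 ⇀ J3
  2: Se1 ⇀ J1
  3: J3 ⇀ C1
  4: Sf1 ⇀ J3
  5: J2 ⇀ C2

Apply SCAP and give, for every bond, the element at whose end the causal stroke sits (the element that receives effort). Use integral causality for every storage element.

b0 |J2
b1 |J3
b2 |J1
b3 |J3
b4 |Sf1
b5 |J2

#2 →J1  (Se1 fixes effort; stroke away)
#4 →Sf1  (source Sf1 imposes f)
#0 →J2  (common-e at J1 fixed by 2)
#1 →J3  (common-f at J3 fixed by 4)
#3 →J3  (J3 flow already set via bond 4)
#5 →J2  (J2: bond 1 brought flow, rest push out)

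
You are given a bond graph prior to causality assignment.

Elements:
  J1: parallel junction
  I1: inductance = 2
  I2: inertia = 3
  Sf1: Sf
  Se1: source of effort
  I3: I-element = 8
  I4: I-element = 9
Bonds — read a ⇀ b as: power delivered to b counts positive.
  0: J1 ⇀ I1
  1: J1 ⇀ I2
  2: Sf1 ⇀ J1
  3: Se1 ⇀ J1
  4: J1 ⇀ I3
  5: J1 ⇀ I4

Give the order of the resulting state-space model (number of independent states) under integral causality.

4  (I1, I2, I3, I4 all integral)

b2 |Sf1  (Sf1: flow source, stroke at near end)
b3 |J1  (source Se1 imposes e)
b0 |I1  (0-jn J1 has e-setter on 3)
b1 |I2  (common-e at J1 fixed by 3)
b4 |I3  (J1: bond 3 brought effort, rest push out)
b5 |I4  (common-e at J1 fixed by 3)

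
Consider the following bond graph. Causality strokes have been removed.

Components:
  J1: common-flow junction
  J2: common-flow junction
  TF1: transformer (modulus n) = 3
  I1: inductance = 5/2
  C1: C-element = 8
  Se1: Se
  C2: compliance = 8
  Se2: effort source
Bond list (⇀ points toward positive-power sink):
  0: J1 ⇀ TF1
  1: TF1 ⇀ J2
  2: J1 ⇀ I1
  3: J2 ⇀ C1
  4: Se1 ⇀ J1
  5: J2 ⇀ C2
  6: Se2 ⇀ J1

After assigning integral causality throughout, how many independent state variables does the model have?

3  (C1, C2, I1 all integral)

β4 |J1  (source Se1 imposes e)
β6 |J1  (Se2: effort source, stroke at far end)
β2 |I1  (I1: I, integral causality)
β0 |J1  (J1: bond 2 brought flow, rest push out)
β1 |TF1  (TF1: transformer flips bond 0)
β3 |J2  (common-f at J2 fixed by 1)
β5 |J2  (J2: bond 1 brought flow, rest push out)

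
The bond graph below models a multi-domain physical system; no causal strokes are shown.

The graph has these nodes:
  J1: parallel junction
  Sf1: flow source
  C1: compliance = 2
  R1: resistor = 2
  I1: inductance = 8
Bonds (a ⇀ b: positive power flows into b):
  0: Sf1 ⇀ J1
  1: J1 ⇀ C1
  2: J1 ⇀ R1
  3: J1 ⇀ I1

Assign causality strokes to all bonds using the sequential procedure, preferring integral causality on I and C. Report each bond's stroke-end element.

β0 stroke at Sf1  (source Sf1 imposes f)
β1 stroke at J1  (C1 outputs effort q/C1)
β2 stroke at R1  (J1 effort already set via bond 1)
β3 stroke at I1  (J1: bond 1 brought effort, rest push out)

β0 stroke at Sf1
β1 stroke at J1
β2 stroke at R1
β3 stroke at I1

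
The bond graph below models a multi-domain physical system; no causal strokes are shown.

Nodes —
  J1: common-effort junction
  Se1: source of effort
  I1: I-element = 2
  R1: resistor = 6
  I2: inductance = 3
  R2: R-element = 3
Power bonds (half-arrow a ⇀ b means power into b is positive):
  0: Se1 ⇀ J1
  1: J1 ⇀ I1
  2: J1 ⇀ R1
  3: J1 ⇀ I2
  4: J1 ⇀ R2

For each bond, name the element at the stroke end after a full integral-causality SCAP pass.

b0 stroke→J1  (source Se1 imposes e)
b1 stroke→I1  (J1: bond 0 brought effort, rest push out)
b2 stroke→R1  (J1 effort already set via bond 0)
b3 stroke→I2  (0-jn J1 has e-setter on 0)
b4 stroke→R2  (J1: bond 0 brought effort, rest push out)

b0 stroke at J1
b1 stroke at I1
b2 stroke at R1
b3 stroke at I2
b4 stroke at R2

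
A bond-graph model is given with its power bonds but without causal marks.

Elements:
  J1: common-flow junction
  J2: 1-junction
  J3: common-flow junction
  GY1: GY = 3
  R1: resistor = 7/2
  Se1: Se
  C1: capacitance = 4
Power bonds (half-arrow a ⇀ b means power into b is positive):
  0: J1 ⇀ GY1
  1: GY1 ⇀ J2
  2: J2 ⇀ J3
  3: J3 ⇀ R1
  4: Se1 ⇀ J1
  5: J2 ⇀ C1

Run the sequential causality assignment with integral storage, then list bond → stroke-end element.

#4 →J1  (Se1 fixes effort; stroke away)
#0 →GY1  (only one flow-in slot at J1)
#1 →GY1  (GY1: gyrator matches bond 0)
#2 →J2  (J2: bond 1 brought flow, rest push out)
#5 →J2  (common-f at J2 fixed by 1)
#3 →J3  (1-jn J3 has f-setter on 2)

#0 stroke at GY1
#1 stroke at GY1
#2 stroke at J2
#3 stroke at J3
#4 stroke at J1
#5 stroke at J2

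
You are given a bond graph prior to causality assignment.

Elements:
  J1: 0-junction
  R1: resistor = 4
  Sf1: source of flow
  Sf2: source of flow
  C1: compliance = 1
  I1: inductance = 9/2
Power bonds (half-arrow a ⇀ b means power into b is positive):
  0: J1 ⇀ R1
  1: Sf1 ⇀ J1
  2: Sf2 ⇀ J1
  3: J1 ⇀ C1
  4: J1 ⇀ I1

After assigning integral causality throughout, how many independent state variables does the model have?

2  (C1, I1 all integral)

b1 stroke at Sf1  (Sf1: flow source, stroke at near end)
b2 stroke at Sf2  (Sf2: flow source, stroke at near end)
b3 stroke at J1  (C1: C, integral causality)
b0 stroke at R1  (0-jn J1 has e-setter on 3)
b4 stroke at I1  (common-e at J1 fixed by 3)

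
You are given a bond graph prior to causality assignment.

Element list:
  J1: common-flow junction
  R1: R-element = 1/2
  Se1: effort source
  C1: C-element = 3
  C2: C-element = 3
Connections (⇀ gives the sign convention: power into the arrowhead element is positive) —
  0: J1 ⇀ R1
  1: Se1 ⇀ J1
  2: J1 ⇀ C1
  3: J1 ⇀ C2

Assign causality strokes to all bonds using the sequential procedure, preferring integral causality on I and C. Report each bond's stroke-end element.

bond 1 stroke→J1  (source Se1 imposes e)
bond 2 stroke→J1  (C1: C, integral causality)
bond 3 stroke→J1  (prefer integral on C2)
bond 0 stroke→R1  (J1: last free bond brings flow in)

#0 stroke→R1
#1 stroke→J1
#2 stroke→J1
#3 stroke→J1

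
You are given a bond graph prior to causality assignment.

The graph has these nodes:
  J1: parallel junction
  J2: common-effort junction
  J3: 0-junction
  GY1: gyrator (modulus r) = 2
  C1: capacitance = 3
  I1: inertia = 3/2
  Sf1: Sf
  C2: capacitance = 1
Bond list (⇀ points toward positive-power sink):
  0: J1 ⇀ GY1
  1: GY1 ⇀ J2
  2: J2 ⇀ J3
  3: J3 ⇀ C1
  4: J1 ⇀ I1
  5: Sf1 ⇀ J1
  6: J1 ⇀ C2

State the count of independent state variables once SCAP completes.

b5 stroke at Sf1  (Sf1: flow source, stroke at near end)
b3 stroke at J3  (prefer integral on C1)
b2 stroke at J2  (J3 effort already set via bond 3)
b1 stroke at GY1  (J2: bond 2 brought effort, rest push out)
b0 stroke at GY1  (GY GY1: same side as bond 1)
b4 stroke at I1  (I1 outputs flow p/I1)
b6 stroke at J1  (J1 needs exactly one e-in)

3  (C1, C2, I1 all integral)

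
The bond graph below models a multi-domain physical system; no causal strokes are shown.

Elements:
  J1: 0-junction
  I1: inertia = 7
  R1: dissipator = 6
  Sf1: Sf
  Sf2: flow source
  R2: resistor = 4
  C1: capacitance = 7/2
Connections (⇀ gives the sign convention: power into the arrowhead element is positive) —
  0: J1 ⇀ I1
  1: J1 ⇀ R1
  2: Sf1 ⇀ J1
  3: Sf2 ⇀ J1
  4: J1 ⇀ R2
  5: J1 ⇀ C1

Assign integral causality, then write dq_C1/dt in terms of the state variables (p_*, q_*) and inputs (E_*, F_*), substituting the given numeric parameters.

bond 2 →Sf1  (Sf1: flow source, stroke at near end)
bond 3 →Sf2  (Sf2 (Sf) sets flow on bond)
bond 0 →I1  (I1 outputs flow p/I1)
bond 5 →J1  (C1: C, integral causality)
bond 1 →R1  (common-e at J1 fixed by 5)
bond 4 →R2  (J1 effort already set via bond 5)

dq_C1/dt = F_Sf1 + F_Sf2 - p_I1/7 - 5*q_C1/42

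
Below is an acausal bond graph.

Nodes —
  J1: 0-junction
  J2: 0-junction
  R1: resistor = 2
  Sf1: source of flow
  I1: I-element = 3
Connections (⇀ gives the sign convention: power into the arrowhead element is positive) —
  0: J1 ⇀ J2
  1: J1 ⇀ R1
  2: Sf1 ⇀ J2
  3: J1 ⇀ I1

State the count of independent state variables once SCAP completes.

1  (I1 all integral)

β2 stroke at Sf1  (Sf1 fixes flow; stroke at Sf1)
β0 stroke at J2  (J2: last free bond brings effort in)
β3 stroke at I1  (prefer integral on I1)
β1 stroke at J1  (J1 needs exactly one e-in)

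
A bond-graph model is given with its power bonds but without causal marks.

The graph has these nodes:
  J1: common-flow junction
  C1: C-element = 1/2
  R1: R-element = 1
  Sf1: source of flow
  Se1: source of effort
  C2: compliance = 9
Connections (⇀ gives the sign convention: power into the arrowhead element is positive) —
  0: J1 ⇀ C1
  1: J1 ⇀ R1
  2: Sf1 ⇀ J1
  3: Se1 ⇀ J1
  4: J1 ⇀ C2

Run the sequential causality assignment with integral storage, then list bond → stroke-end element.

#0 stroke→J1
#1 stroke→J1
#2 stroke→Sf1
#3 stroke→J1
#4 stroke→J1

β2 |Sf1  (Sf1 fixes flow; stroke at Sf1)
β3 |J1  (source Se1 imposes e)
β0 |J1  (1-jn J1 has f-setter on 2)
β1 |J1  (common-f at J1 fixed by 2)
β4 |J1  (common-f at J1 fixed by 2)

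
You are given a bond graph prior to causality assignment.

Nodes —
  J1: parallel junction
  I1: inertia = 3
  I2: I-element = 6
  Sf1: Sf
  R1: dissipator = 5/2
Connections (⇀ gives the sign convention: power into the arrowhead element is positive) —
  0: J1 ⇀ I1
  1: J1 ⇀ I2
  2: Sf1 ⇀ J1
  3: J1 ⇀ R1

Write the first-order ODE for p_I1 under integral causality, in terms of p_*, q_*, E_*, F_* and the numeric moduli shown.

dp_I1/dt = 5*F_Sf1/2 - 5*p_I1/6 - 5*p_I2/12

bond 2 stroke at Sf1  (Sf1: flow source, stroke at near end)
bond 0 stroke at I1  (prefer integral on I1)
bond 1 stroke at I2  (prefer integral on I2)
bond 3 stroke at J1  (closing 0-jn rule on J1)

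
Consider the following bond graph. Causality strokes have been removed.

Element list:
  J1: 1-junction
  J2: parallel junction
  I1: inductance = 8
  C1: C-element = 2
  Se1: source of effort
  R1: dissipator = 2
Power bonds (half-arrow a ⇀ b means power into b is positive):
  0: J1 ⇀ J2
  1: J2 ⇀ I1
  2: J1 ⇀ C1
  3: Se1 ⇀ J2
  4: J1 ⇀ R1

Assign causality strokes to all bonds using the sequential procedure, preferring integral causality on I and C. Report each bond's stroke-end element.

β0 stroke at J1
β1 stroke at I1
β2 stroke at J1
β3 stroke at J2
β4 stroke at R1

b3 →J2  (Se1 (Se) sets effort on bond)
b0 →J1  (0-jn J2 has e-setter on 3)
b1 →I1  (J2: bond 3 brought effort, rest push out)
b2 →J1  (C1: C, integral causality)
b4 →R1  (J1 needs exactly one f-in)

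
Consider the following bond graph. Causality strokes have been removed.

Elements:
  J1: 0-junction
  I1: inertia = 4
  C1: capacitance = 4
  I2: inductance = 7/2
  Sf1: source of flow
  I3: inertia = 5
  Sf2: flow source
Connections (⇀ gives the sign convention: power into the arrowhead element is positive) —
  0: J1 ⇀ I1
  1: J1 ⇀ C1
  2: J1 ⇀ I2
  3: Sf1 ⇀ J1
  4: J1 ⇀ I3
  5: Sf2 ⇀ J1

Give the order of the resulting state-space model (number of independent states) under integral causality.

b3 |Sf1  (source Sf1 imposes f)
b5 |Sf2  (Sf2: flow source, stroke at near end)
b0 |I1  (I1 outputs flow p/I1)
b1 |J1  (C1 outputs effort q/C1)
b2 |I2  (common-e at J1 fixed by 1)
b4 |I3  (J1 effort already set via bond 1)

4  (C1, I1, I2, I3 all integral)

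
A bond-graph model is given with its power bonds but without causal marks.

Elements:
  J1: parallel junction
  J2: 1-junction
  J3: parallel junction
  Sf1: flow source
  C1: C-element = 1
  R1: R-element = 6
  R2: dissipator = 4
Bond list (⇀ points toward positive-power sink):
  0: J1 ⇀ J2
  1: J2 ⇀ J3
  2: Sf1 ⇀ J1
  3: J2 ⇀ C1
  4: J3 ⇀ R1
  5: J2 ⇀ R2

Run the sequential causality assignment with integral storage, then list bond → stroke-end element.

bond 0 |J1
bond 1 |J2
bond 2 |Sf1
bond 3 |J2
bond 4 |J3
bond 5 |J2

#2 →Sf1  (Sf1: flow source, stroke at near end)
#0 →J1  (only one effort-in slot at J1)
#1 →J2  (J2: bond 0 brought flow, rest push out)
#3 →J2  (J2: bond 0 brought flow, rest push out)
#5 →J2  (J2 flow already set via bond 0)
#4 →J3  (closing 0-jn rule on J3)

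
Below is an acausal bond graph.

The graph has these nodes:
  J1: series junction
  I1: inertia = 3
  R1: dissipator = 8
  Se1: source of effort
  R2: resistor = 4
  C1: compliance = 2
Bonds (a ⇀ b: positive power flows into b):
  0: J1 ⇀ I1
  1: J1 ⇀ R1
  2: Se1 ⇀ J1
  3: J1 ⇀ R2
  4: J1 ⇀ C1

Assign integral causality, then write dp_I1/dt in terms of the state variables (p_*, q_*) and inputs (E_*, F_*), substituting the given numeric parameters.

dp_I1/dt = E_Se1 - 4*p_I1 - q_C1/2

b2 stroke at J1  (Se1 (Se) sets effort on bond)
b0 stroke at I1  (I1: I, integral causality)
b1 stroke at J1  (common-f at J1 fixed by 0)
b3 stroke at J1  (J1 flow already set via bond 0)
b4 stroke at J1  (1-jn J1 has f-setter on 0)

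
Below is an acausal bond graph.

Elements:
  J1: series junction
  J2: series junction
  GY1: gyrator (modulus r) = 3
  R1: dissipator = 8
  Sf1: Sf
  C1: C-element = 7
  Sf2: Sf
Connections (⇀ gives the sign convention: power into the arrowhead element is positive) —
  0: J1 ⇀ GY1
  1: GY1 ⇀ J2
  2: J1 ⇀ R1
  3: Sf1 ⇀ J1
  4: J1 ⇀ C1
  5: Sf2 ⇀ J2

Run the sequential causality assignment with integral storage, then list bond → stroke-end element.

b0 |J1
b1 |J2
b2 |J1
b3 |Sf1
b4 |J1
b5 |Sf2

β3 stroke→Sf1  (Sf1: flow source, stroke at near end)
β5 stroke→Sf2  (Sf2 (Sf) sets flow on bond)
β0 stroke→J1  (1-jn J1 has f-setter on 3)
β2 stroke→J1  (1-jn J1 has f-setter on 3)
β4 stroke→J1  (common-f at J1 fixed by 3)
β1 stroke→J2  (J2 flow already set via bond 5)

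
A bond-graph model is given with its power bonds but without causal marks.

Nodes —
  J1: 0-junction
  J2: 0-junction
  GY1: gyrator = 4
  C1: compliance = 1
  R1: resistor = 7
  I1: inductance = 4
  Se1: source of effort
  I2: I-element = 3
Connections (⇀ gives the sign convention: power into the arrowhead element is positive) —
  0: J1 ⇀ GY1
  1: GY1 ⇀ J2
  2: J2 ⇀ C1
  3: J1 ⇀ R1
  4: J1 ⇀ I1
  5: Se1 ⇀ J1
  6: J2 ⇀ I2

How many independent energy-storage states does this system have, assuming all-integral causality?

b5 stroke→J1  (Se1: effort source, stroke at far end)
b0 stroke→GY1  (common-e at J1 fixed by 5)
b3 stroke→R1  (common-e at J1 fixed by 5)
b4 stroke→I1  (0-jn J1 has e-setter on 5)
b1 stroke→GY1  (GY1 both-in/both-out from 0)
b2 stroke→J2  (prefer integral on C1)
b6 stroke→I2  (0-jn J2 has e-setter on 2)

3  (C1, I1, I2 all integral)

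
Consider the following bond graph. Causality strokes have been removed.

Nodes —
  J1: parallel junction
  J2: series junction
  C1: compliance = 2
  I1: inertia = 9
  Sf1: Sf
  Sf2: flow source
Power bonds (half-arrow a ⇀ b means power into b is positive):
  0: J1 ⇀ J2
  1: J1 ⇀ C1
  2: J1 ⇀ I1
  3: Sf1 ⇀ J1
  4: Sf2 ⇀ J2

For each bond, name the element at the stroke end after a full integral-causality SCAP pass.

b0 stroke→J2
b1 stroke→J1
b2 stroke→I1
b3 stroke→Sf1
b4 stroke→Sf2

b3 →Sf1  (Sf1: flow source, stroke at near end)
b4 →Sf2  (source Sf2 imposes f)
b0 →J2  (J2 flow already set via bond 4)
b1 →J1  (C1 outputs effort q/C1)
b2 →I1  (common-e at J1 fixed by 1)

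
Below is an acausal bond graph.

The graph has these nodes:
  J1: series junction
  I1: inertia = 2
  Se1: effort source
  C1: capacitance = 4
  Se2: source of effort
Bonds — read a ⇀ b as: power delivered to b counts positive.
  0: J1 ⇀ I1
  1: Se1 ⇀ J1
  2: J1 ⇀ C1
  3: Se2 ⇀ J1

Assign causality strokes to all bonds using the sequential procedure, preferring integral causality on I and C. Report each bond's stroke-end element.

#1 |J1  (source Se1 imposes e)
#3 |J1  (Se2 fixes effort; stroke away)
#0 |I1  (I1 outputs flow p/I1)
#2 |J1  (common-f at J1 fixed by 0)

β0 →I1
β1 →J1
β2 →J1
β3 →J1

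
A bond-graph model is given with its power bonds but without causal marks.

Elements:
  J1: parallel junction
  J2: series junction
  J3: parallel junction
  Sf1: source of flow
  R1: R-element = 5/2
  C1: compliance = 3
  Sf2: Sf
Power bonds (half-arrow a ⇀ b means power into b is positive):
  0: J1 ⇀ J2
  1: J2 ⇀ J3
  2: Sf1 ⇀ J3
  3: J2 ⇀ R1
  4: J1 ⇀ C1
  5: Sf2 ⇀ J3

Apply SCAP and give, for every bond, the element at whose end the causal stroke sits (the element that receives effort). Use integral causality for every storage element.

bond 2 →Sf1  (Sf1: flow source, stroke at near end)
bond 5 →Sf2  (Sf2 fixes flow; stroke at Sf2)
bond 1 →J3  (closing 0-jn rule on J3)
bond 0 →J2  (1-jn J2 has f-setter on 1)
bond 3 →J2  (common-f at J2 fixed by 1)
bond 4 →J1  (only one effort-in slot at J1)

β0 |J2
β1 |J3
β2 |Sf1
β3 |J2
β4 |J1
β5 |Sf2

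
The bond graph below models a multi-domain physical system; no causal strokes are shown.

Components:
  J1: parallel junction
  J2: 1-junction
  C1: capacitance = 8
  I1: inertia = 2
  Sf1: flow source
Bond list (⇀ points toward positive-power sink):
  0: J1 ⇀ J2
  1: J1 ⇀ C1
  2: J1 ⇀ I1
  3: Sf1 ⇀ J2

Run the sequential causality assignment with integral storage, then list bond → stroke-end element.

β0 →J2
β1 →J1
β2 →I1
β3 →Sf1

b3 →Sf1  (Sf1 (Sf) sets flow on bond)
b0 →J2  (1-jn J2 has f-setter on 3)
b1 →J1  (C1: C, integral causality)
b2 →I1  (J1: bond 1 brought effort, rest push out)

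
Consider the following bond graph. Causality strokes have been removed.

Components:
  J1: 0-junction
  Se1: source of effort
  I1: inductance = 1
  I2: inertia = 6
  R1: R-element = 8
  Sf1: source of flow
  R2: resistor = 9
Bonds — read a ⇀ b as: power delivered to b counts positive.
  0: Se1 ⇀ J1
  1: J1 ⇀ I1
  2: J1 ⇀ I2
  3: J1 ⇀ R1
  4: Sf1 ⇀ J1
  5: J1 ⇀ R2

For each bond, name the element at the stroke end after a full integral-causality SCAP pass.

β0 stroke at J1
β1 stroke at I1
β2 stroke at I2
β3 stroke at R1
β4 stroke at Sf1
β5 stroke at R2

bond 0 stroke→J1  (Se1 (Se) sets effort on bond)
bond 4 stroke→Sf1  (source Sf1 imposes f)
bond 1 stroke→I1  (J1 effort already set via bond 0)
bond 2 stroke→I2  (J1 effort already set via bond 0)
bond 3 stroke→R1  (0-jn J1 has e-setter on 0)
bond 5 stroke→R2  (common-e at J1 fixed by 0)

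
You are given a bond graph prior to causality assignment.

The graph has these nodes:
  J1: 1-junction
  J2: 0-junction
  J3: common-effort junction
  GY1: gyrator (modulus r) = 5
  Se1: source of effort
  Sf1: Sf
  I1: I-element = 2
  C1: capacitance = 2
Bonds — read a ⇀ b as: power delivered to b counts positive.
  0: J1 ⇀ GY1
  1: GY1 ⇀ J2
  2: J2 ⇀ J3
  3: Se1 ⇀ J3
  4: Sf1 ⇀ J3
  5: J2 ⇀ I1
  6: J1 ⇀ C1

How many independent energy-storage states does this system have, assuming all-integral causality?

bond 3 stroke at J3  (Se1 (Se) sets effort on bond)
bond 4 stroke at Sf1  (Sf1 fixes flow; stroke at Sf1)
bond 2 stroke at J2  (J3 effort already set via bond 3)
bond 1 stroke at GY1  (J2 effort already set via bond 2)
bond 5 stroke at I1  (0-jn J2 has e-setter on 2)
bond 0 stroke at GY1  (GY1: gyrator matches bond 1)
bond 6 stroke at J1  (J1: bond 0 brought flow, rest push out)

2  (C1, I1 all integral)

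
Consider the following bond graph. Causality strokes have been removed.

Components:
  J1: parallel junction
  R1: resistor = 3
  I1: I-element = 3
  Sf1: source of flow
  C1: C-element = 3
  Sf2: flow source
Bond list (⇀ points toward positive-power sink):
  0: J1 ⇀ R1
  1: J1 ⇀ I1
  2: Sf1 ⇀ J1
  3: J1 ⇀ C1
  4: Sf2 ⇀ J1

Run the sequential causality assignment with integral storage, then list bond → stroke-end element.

bond 2 stroke at Sf1  (Sf1 (Sf) sets flow on bond)
bond 4 stroke at Sf2  (source Sf2 imposes f)
bond 1 stroke at I1  (I1 outputs flow p/I1)
bond 3 stroke at J1  (C1 outputs effort q/C1)
bond 0 stroke at R1  (common-e at J1 fixed by 3)

β0 stroke at R1
β1 stroke at I1
β2 stroke at Sf1
β3 stroke at J1
β4 stroke at Sf2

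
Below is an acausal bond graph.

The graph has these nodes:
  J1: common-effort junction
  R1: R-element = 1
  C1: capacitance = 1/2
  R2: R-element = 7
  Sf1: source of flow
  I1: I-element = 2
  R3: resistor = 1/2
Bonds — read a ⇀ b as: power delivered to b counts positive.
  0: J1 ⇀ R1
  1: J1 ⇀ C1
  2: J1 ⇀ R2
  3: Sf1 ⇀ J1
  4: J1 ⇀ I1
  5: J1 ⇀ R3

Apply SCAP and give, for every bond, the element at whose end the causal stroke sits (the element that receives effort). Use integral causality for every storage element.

bond 3 |Sf1  (source Sf1 imposes f)
bond 1 |J1  (C1 outputs effort q/C1)
bond 0 |R1  (0-jn J1 has e-setter on 1)
bond 2 |R2  (common-e at J1 fixed by 1)
bond 4 |I1  (common-e at J1 fixed by 1)
bond 5 |R3  (0-jn J1 has e-setter on 1)

#0 stroke at R1
#1 stroke at J1
#2 stroke at R2
#3 stroke at Sf1
#4 stroke at I1
#5 stroke at R3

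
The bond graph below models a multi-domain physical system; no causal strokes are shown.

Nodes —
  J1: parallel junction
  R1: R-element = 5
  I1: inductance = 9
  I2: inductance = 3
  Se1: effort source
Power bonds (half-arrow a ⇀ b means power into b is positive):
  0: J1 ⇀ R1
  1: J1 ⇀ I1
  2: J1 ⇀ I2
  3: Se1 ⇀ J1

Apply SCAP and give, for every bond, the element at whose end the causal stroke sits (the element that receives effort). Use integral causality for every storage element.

β0 stroke at R1
β1 stroke at I1
β2 stroke at I2
β3 stroke at J1

β3 →J1  (Se1 fixes effort; stroke away)
β0 →R1  (J1 effort already set via bond 3)
β1 →I1  (common-e at J1 fixed by 3)
β2 →I2  (0-jn J1 has e-setter on 3)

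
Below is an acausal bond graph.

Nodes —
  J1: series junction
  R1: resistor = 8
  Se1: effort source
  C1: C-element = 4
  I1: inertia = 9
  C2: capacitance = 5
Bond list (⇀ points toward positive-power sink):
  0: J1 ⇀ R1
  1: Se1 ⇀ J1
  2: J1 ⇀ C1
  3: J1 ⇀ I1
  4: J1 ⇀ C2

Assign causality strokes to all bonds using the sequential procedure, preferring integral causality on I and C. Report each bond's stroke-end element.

b0 stroke→J1
b1 stroke→J1
b2 stroke→J1
b3 stroke→I1
b4 stroke→J1

b1 |J1  (Se1: effort source, stroke at far end)
b2 |J1  (C1 integral (e out))
b3 |I1  (I1 integral (f out))
b0 |J1  (1-jn J1 has f-setter on 3)
b4 |J1  (1-jn J1 has f-setter on 3)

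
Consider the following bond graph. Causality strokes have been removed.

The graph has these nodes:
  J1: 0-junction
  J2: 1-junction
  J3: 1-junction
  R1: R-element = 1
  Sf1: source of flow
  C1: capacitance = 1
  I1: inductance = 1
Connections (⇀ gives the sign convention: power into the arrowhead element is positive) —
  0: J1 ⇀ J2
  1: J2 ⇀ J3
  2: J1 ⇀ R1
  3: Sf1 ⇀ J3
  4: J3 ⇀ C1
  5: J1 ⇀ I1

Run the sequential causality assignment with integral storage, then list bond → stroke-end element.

β0 |J2
β1 |J3
β2 |J1
β3 |Sf1
β4 |J3
β5 |I1

#3 stroke at Sf1  (source Sf1 imposes f)
#1 stroke at J3  (J3: bond 3 brought flow, rest push out)
#4 stroke at J3  (common-f at J3 fixed by 3)
#0 stroke at J2  (1-jn J2 has f-setter on 1)
#5 stroke at I1  (I1 outputs flow p/I1)
#2 stroke at J1  (only one effort-in slot at J1)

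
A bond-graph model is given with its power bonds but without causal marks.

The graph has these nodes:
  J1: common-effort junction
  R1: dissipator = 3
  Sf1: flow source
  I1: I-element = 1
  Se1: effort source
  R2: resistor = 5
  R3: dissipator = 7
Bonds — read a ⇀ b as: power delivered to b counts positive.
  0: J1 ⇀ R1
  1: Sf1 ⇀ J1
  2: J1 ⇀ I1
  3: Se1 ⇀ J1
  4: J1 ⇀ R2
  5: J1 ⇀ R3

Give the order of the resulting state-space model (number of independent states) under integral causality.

b1 stroke→Sf1  (Sf1: flow source, stroke at near end)
b3 stroke→J1  (source Se1 imposes e)
b0 stroke→R1  (common-e at J1 fixed by 3)
b2 stroke→I1  (J1: bond 3 brought effort, rest push out)
b4 stroke→R2  (common-e at J1 fixed by 3)
b5 stroke→R3  (J1: bond 3 brought effort, rest push out)

1  (I1 all integral)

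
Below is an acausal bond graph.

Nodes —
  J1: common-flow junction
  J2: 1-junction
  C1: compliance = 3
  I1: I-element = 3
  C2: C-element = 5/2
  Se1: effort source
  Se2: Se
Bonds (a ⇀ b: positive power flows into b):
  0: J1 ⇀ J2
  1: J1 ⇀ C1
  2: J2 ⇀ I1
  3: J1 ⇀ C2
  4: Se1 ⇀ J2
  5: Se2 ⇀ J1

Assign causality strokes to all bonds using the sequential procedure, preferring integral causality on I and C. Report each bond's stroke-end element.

#0 stroke→J2
#1 stroke→J1
#2 stroke→I1
#3 stroke→J1
#4 stroke→J2
#5 stroke→J1

bond 4 |J2  (Se1 (Se) sets effort on bond)
bond 5 |J1  (source Se2 imposes e)
bond 1 |J1  (prefer integral on C1)
bond 2 |I1  (prefer integral on I1)
bond 0 |J2  (1-jn J2 has f-setter on 2)
bond 3 |J1  (1-jn J1 has f-setter on 0)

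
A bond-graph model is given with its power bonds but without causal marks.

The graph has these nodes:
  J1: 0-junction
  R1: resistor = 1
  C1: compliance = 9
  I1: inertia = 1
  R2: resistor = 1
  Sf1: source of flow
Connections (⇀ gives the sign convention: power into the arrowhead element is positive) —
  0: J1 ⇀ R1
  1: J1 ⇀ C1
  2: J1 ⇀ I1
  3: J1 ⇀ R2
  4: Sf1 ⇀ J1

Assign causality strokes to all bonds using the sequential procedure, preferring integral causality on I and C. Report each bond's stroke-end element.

bond 4 stroke at Sf1  (Sf1: flow source, stroke at near end)
bond 1 stroke at J1  (C1 outputs effort q/C1)
bond 0 stroke at R1  (J1: bond 1 brought effort, rest push out)
bond 2 stroke at I1  (common-e at J1 fixed by 1)
bond 3 stroke at R2  (0-jn J1 has e-setter on 1)

bond 0 stroke→R1
bond 1 stroke→J1
bond 2 stroke→I1
bond 3 stroke→R2
bond 4 stroke→Sf1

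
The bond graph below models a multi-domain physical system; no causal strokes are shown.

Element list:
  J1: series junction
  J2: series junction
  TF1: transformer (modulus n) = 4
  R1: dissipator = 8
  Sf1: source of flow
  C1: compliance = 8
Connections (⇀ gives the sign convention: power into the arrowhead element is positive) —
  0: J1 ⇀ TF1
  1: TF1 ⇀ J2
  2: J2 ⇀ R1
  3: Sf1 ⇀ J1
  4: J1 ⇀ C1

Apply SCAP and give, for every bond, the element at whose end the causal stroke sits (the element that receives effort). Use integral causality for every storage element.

#3 →Sf1  (Sf1 (Sf) sets flow on bond)
#0 →J1  (J1: bond 3 brought flow, rest push out)
#4 →J1  (J1 flow already set via bond 3)
#1 →TF1  (TF1: transformer flips bond 0)
#2 →J2  (common-f at J2 fixed by 1)

β0 |J1
β1 |TF1
β2 |J2
β3 |Sf1
β4 |J1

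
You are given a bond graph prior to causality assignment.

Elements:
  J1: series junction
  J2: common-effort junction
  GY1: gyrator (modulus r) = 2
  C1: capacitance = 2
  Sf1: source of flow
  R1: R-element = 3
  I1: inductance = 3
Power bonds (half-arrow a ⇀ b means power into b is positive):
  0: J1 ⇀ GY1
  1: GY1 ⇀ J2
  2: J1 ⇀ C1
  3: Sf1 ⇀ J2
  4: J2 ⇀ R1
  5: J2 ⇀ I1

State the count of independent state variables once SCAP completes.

#3 stroke→Sf1  (Sf1 (Sf) sets flow on bond)
#2 stroke→J1  (C1: C, integral causality)
#0 stroke→GY1  (only one flow-in slot at J1)
#1 stroke→GY1  (GY1 both-in/both-out from 0)
#5 stroke→I1  (I1: I, integral causality)
#4 stroke→J2  (J2 needs exactly one e-in)

2  (C1, I1 all integral)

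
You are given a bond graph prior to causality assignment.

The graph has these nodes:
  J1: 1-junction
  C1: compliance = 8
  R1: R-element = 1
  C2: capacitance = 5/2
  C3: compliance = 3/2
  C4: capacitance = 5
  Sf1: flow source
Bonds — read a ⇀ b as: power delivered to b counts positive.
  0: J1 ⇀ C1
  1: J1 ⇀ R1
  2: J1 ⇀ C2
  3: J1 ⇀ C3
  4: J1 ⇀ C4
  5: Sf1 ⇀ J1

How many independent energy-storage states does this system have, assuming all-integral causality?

b5 |Sf1  (Sf1 fixes flow; stroke at Sf1)
b0 |J1  (1-jn J1 has f-setter on 5)
b1 |J1  (1-jn J1 has f-setter on 5)
b2 |J1  (J1: bond 5 brought flow, rest push out)
b3 |J1  (J1: bond 5 brought flow, rest push out)
b4 |J1  (common-f at J1 fixed by 5)

4  (C1, C2, C3, C4 all integral)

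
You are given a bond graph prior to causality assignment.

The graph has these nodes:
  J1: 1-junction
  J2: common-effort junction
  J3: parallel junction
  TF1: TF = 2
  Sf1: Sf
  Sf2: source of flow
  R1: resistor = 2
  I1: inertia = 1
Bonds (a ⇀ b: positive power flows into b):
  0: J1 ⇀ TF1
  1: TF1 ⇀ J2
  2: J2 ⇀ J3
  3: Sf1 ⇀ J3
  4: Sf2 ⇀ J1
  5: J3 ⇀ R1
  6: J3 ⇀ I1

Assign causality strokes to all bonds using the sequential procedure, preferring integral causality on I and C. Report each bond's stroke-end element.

β3 |Sf1  (Sf1 fixes flow; stroke at Sf1)
β4 |Sf2  (source Sf2 imposes f)
β0 |J1  (common-f at J1 fixed by 4)
β1 |TF1  (TF TF1: opposite of bond 0)
β2 |J2  (closing 0-jn rule on J2)
β6 |I1  (I1: I, integral causality)
β5 |J3  (only one effort-in slot at J3)

β0 →J1
β1 →TF1
β2 →J2
β3 →Sf1
β4 →Sf2
β5 →J3
β6 →I1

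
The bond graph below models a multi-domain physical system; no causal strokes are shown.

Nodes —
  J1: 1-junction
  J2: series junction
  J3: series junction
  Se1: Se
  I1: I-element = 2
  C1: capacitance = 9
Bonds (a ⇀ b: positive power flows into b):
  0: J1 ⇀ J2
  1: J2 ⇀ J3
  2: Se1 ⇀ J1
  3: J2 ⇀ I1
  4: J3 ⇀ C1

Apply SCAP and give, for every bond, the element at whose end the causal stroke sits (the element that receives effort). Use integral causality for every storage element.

β0 stroke→J2
β1 stroke→J2
β2 stroke→J1
β3 stroke→I1
β4 stroke→J3

b2 stroke at J1  (Se1: effort source, stroke at far end)
b0 stroke at J2  (only one flow-in slot at J1)
b3 stroke at I1  (I1: I, integral causality)
b1 stroke at J2  (1-jn J2 has f-setter on 3)
b4 stroke at J3  (common-f at J3 fixed by 1)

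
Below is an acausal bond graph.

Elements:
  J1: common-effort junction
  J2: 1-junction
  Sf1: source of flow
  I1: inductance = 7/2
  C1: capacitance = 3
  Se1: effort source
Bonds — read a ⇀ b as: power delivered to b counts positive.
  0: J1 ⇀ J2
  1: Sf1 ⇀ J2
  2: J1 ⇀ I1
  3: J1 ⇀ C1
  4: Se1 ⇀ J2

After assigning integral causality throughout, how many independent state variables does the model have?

#1 →Sf1  (Sf1: flow source, stroke at near end)
#4 →J2  (source Se1 imposes e)
#0 →J2  (J2: bond 1 brought flow, rest push out)
#2 →I1  (I1: I, integral causality)
#3 →J1  (only one effort-in slot at J1)

2  (C1, I1 all integral)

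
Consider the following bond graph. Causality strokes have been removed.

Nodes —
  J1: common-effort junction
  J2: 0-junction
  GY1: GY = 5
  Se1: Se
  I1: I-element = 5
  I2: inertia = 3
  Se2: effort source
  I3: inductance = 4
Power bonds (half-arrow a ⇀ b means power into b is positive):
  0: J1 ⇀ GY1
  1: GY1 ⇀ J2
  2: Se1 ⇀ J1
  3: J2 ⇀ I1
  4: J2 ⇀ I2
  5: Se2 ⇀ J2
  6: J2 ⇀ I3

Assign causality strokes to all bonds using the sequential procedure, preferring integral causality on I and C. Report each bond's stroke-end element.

b0 stroke→GY1
b1 stroke→GY1
b2 stroke→J1
b3 stroke→I1
b4 stroke→I2
b5 stroke→J2
b6 stroke→I3

bond 2 stroke→J1  (Se1: effort source, stroke at far end)
bond 5 stroke→J2  (Se2 fixes effort; stroke away)
bond 0 stroke→GY1  (J1: bond 2 brought effort, rest push out)
bond 1 stroke→GY1  (J2 effort already set via bond 5)
bond 3 stroke→I1  (J2: bond 5 brought effort, rest push out)
bond 4 stroke→I2  (common-e at J2 fixed by 5)
bond 6 stroke→I3  (0-jn J2 has e-setter on 5)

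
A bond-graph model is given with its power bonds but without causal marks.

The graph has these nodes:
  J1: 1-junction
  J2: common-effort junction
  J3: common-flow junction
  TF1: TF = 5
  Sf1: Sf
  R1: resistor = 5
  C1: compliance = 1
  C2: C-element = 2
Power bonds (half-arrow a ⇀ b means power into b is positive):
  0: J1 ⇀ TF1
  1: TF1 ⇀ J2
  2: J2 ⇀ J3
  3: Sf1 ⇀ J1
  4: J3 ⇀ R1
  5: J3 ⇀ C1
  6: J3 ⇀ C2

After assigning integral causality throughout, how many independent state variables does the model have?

2  (C1, C2 all integral)

bond 3 stroke→Sf1  (source Sf1 imposes f)
bond 0 stroke→J1  (J1: bond 3 brought flow, rest push out)
bond 1 stroke→TF1  (TF1 one-in-one-out from 0)
bond 2 stroke→J2  (J2: last free bond brings effort in)
bond 4 stroke→J3  (common-f at J3 fixed by 2)
bond 5 stroke→J3  (common-f at J3 fixed by 2)
bond 6 stroke→J3  (1-jn J3 has f-setter on 2)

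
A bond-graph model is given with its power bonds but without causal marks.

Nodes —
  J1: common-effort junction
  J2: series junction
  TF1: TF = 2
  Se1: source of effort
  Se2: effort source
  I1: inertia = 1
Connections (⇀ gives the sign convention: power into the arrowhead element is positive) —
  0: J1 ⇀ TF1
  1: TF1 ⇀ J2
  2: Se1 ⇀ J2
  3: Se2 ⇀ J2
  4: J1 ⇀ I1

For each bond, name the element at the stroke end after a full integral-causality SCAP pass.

bond 2 |J2  (Se1 fixes effort; stroke away)
bond 3 |J2  (source Se2 imposes e)
bond 1 |TF1  (closing 1-jn rule on J2)
bond 0 |J1  (TF1: transformer flips bond 1)
bond 4 |I1  (0-jn J1 has e-setter on 0)

bond 0 |J1
bond 1 |TF1
bond 2 |J2
bond 3 |J2
bond 4 |I1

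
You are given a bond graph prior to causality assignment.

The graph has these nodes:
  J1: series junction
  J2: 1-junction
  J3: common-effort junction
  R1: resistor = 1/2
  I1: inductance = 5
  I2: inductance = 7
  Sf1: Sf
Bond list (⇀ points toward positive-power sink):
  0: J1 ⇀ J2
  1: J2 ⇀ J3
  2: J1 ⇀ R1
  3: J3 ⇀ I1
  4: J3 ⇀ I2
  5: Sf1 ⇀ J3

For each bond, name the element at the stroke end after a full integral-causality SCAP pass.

#0 →J2
#1 →J3
#2 →J1
#3 →I1
#4 →I2
#5 →Sf1

bond 5 |Sf1  (source Sf1 imposes f)
bond 3 |I1  (prefer integral on I1)
bond 4 |I2  (I2 integral (f out))
bond 1 |J3  (J3 needs exactly one e-in)
bond 0 |J2  (1-jn J2 has f-setter on 1)
bond 2 |J1  (J1: bond 0 brought flow, rest push out)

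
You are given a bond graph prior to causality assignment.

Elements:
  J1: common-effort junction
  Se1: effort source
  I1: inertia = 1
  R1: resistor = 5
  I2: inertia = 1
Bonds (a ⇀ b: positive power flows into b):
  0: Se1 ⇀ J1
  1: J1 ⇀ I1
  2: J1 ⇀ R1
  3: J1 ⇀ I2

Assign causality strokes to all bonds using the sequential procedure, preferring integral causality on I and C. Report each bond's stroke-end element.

β0 →J1
β1 →I1
β2 →R1
β3 →I2

bond 0 stroke at J1  (source Se1 imposes e)
bond 1 stroke at I1  (J1: bond 0 brought effort, rest push out)
bond 2 stroke at R1  (0-jn J1 has e-setter on 0)
bond 3 stroke at I2  (J1: bond 0 brought effort, rest push out)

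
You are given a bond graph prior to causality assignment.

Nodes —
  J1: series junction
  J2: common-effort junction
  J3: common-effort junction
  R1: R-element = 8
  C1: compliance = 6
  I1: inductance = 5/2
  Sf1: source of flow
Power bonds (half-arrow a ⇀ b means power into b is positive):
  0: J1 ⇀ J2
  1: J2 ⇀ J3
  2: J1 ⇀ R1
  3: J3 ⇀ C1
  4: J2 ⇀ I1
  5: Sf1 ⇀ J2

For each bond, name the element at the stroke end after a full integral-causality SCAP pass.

b0 →J1
b1 →J2
b2 →R1
b3 →J3
b4 →I1
b5 →Sf1

b5 stroke→Sf1  (Sf1: flow source, stroke at near end)
b3 stroke→J3  (C1: C, integral causality)
b1 stroke→J2  (common-e at J3 fixed by 3)
b0 stroke→J1  (J2 effort already set via bond 1)
b4 stroke→I1  (J2 effort already set via bond 1)
b2 stroke→R1  (only one flow-in slot at J1)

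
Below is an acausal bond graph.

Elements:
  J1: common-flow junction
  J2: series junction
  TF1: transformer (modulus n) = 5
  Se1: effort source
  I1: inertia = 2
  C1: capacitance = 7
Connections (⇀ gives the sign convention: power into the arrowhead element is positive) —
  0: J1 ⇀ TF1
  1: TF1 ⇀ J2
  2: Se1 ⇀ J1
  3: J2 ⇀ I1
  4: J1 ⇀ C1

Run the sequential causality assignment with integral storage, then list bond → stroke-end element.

b0 stroke at TF1
b1 stroke at J2
b2 stroke at J1
b3 stroke at I1
b4 stroke at J1

β2 stroke at J1  (Se1 (Se) sets effort on bond)
β3 stroke at I1  (I1 integral (f out))
β1 stroke at J2  (1-jn J2 has f-setter on 3)
β0 stroke at TF1  (TF TF1: opposite of bond 1)
β4 stroke at J1  (1-jn J1 has f-setter on 0)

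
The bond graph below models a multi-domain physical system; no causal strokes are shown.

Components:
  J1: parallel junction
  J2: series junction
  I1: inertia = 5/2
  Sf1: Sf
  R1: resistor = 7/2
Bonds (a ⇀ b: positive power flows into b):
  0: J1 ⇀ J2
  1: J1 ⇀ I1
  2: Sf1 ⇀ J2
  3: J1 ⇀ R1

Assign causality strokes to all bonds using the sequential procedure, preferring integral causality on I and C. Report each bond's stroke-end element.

bond 0 →J2
bond 1 →I1
bond 2 →Sf1
bond 3 →J1

β2 stroke→Sf1  (Sf1 fixes flow; stroke at Sf1)
β0 stroke→J2  (1-jn J2 has f-setter on 2)
β1 stroke→I1  (I1 integral (f out))
β3 stroke→J1  (J1: last free bond brings effort in)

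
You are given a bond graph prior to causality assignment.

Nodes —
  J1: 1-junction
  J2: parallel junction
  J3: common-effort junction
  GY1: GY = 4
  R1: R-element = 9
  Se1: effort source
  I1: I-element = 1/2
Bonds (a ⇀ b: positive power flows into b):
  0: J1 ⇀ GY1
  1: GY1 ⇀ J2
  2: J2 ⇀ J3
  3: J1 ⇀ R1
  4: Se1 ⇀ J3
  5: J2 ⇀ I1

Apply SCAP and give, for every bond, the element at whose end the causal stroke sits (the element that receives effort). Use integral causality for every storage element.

bond 0 →GY1
bond 1 →GY1
bond 2 →J2
bond 3 →J1
bond 4 →J3
bond 5 →I1

β4 |J3  (source Se1 imposes e)
β2 |J2  (0-jn J3 has e-setter on 4)
β1 |GY1  (common-e at J2 fixed by 2)
β5 |I1  (J2 effort already set via bond 2)
β0 |GY1  (GY1: gyrator matches bond 1)
β3 |J1  (J1 flow already set via bond 0)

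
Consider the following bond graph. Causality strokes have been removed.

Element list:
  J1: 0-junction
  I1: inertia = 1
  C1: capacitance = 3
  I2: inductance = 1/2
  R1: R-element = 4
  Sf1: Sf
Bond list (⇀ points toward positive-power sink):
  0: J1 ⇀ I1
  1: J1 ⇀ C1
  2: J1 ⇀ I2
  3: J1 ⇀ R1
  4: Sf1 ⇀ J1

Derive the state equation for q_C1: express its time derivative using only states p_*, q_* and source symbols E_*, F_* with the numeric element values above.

dq_C1/dt = F_Sf1 - p_I1 - 2*p_I2 - q_C1/12

b4 stroke→Sf1  (Sf1 (Sf) sets flow on bond)
b0 stroke→I1  (prefer integral on I1)
b1 stroke→J1  (prefer integral on C1)
b2 stroke→I2  (J1 effort already set via bond 1)
b3 stroke→R1  (common-e at J1 fixed by 1)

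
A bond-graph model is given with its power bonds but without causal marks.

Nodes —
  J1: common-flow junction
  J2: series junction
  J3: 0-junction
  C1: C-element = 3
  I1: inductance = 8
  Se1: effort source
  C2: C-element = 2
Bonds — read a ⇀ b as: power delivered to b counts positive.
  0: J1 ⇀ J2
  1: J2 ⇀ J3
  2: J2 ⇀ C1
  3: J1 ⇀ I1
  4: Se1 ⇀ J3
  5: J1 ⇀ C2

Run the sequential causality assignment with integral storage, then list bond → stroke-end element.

#4 stroke→J3  (Se1: effort source, stroke at far end)
#1 stroke→J2  (J3: bond 4 brought effort, rest push out)
#2 stroke→J2  (C1 integral (e out))
#0 stroke→J1  (only one flow-in slot at J2)
#3 stroke→I1  (I1: I, integral causality)
#5 stroke→J1  (J1 flow already set via bond 3)

bond 0 stroke→J1
bond 1 stroke→J2
bond 2 stroke→J2
bond 3 stroke→I1
bond 4 stroke→J3
bond 5 stroke→J1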